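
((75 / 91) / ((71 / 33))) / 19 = 2475 / 122759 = 0.02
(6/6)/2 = 1/2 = 0.50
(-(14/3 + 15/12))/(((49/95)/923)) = -10587.81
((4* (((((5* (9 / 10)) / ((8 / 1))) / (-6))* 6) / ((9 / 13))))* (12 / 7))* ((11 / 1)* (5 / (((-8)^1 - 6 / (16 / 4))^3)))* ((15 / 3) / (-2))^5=-6703125 / 192052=-34.90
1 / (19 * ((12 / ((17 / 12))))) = 17 / 2736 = 0.01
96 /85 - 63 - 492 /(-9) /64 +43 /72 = -739531 /12240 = -60.42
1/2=0.50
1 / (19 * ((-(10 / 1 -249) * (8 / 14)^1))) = 7 / 18164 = 0.00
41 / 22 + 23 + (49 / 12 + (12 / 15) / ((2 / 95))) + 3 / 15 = 44317 / 660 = 67.15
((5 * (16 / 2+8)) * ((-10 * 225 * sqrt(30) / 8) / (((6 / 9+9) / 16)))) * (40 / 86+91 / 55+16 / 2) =-2064202.88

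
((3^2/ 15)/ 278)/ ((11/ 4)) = 6/ 7645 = 0.00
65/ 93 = 0.70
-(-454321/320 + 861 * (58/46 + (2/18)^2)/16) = 268518061/198720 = 1351.24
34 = 34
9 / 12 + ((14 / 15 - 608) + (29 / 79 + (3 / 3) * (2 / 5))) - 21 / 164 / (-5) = -29419382 / 48585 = -605.52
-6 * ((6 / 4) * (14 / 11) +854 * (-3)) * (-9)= -1520694 / 11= -138244.91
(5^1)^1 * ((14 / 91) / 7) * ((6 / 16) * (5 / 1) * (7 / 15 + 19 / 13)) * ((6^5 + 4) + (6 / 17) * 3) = 62170660 / 20111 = 3091.38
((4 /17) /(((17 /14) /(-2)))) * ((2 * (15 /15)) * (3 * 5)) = -3360 /289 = -11.63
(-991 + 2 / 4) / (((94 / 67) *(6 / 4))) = -132727 / 282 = -470.66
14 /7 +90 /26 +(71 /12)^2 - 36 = 8365 /1872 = 4.47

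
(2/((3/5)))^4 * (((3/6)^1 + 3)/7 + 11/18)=100000/729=137.17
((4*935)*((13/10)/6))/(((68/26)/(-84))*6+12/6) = 20111/45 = 446.91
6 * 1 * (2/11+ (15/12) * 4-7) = -120/11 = -10.91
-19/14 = -1.36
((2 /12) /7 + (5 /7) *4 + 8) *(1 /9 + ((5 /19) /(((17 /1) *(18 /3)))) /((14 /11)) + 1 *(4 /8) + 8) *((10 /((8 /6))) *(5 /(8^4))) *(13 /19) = 104127164375 /177367744512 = 0.59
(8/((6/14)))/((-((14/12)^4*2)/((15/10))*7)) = -2592/2401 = -1.08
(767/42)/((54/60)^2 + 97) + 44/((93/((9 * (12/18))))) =19264138/6367431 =3.03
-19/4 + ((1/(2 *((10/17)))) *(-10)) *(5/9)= -341/36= -9.47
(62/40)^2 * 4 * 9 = 8649/100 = 86.49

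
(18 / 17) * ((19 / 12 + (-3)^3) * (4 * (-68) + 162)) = 50325 / 17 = 2960.29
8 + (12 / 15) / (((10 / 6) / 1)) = 212 / 25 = 8.48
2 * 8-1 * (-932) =948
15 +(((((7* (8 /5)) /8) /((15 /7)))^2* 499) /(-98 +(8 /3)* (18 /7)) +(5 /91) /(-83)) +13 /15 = 366716513521 /27105828750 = 13.53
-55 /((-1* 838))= 55 /838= 0.07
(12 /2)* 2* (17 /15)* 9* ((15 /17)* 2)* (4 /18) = 48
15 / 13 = 1.15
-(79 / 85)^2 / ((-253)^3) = 6241 / 117003651325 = 0.00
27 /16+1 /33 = 907 /528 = 1.72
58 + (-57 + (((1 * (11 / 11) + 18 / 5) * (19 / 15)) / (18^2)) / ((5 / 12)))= 10562 / 10125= 1.04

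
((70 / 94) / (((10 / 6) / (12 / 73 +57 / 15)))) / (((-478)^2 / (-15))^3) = -0.00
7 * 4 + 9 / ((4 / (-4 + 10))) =41.50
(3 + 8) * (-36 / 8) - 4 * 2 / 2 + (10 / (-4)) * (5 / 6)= -667 / 12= -55.58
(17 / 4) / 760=17 / 3040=0.01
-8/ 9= -0.89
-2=-2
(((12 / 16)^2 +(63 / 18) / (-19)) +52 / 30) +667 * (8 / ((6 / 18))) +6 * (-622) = 12278.11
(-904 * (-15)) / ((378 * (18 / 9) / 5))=5650 / 63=89.68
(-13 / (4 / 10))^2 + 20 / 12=12695 / 12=1057.92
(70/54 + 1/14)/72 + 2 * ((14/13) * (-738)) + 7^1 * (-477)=-1743749615/353808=-4928.52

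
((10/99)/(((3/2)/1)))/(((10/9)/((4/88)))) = 0.00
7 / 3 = 2.33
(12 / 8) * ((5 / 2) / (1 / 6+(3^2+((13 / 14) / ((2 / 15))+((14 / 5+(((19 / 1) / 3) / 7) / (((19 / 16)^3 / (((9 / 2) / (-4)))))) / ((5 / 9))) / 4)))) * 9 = 25585875 / 12976721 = 1.97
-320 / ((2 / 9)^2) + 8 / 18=-58316 / 9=-6479.56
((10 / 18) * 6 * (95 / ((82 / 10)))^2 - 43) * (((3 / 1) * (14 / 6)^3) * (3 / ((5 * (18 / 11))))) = 7694659973 / 1361610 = 5651.15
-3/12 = -1/4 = -0.25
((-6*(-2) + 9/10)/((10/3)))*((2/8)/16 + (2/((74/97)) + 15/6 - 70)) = -11888253/47360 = -251.02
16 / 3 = 5.33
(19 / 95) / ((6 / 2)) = 1 / 15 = 0.07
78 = 78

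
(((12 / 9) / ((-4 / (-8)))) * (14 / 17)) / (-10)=-56 / 255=-0.22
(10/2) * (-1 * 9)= -45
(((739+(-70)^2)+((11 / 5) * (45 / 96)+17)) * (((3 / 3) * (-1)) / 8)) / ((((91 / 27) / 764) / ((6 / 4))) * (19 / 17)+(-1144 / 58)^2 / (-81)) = 3080055251475 / 20906129792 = 147.33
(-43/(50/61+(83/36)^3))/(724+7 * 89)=-40792896/16708101343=-0.00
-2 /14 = -1 /7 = -0.14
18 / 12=3 / 2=1.50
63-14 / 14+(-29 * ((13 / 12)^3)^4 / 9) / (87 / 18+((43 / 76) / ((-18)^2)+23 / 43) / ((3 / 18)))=32181692162034353539 / 527962801497440256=60.95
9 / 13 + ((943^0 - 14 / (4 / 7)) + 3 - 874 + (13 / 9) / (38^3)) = -5738266667 / 6420024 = -893.81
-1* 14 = -14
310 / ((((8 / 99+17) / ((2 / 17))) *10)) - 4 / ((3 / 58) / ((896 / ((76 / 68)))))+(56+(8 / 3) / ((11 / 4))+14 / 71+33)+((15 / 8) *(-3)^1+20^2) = -11048275756971 / 179611256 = -61512.16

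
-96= -96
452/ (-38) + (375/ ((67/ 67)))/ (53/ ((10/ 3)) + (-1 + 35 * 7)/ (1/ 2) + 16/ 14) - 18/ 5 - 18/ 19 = -52727636/ 3358535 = -15.70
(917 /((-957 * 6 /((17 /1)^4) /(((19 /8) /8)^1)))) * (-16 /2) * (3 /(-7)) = -207883769 /15312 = -13576.53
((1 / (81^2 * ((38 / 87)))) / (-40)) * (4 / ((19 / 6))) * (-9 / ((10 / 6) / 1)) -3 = -1462021 / 487350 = -3.00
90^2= 8100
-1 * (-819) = 819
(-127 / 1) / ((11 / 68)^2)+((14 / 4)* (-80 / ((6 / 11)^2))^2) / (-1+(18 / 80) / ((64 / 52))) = -1612196243024 / 5125923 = -314518.23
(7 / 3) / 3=7 / 9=0.78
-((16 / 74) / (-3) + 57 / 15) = -2069 / 555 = -3.73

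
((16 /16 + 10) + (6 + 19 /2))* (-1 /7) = -53 /14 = -3.79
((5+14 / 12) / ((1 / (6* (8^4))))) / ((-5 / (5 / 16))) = -9472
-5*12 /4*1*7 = -105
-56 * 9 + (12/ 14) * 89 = -2994/ 7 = -427.71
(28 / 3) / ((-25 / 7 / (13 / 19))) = -2548 / 1425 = -1.79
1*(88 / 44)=2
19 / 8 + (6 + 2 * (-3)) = 19 / 8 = 2.38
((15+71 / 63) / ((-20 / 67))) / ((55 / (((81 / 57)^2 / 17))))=-1378458 / 11813725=-0.12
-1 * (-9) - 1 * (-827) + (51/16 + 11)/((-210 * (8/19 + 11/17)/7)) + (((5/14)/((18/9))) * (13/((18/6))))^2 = 753878269/901600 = 836.16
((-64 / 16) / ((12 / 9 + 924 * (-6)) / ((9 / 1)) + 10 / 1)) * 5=270 / 8179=0.03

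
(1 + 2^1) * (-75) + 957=732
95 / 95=1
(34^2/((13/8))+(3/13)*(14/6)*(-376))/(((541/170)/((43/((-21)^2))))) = 48362960/3101553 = 15.59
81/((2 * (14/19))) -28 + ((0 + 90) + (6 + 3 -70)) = 55.96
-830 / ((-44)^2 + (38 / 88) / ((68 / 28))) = -620840 / 1448261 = -0.43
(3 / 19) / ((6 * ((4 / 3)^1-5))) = -3 / 418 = -0.01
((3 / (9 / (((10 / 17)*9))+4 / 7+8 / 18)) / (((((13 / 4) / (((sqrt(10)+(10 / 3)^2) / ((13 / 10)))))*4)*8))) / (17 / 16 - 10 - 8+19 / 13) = -140000 / 23866739 - 12600*sqrt(10) / 23866739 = -0.01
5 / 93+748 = 69569 / 93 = 748.05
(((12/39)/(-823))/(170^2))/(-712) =1/55037795800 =0.00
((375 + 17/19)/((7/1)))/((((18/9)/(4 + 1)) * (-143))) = -17855/19019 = -0.94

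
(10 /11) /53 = 10 /583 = 0.02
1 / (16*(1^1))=1 / 16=0.06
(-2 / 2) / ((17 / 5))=-5 / 17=-0.29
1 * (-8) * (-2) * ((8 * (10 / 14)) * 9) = 5760 / 7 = 822.86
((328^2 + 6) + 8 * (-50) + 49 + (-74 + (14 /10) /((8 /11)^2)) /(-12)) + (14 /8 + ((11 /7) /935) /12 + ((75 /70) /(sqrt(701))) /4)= 15 * sqrt(701) /39256 + 49007450311 /456960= 107246.71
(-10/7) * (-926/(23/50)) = 463000/161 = 2875.78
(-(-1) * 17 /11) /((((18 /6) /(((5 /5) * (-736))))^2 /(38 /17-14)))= -108339200 /99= -1094335.35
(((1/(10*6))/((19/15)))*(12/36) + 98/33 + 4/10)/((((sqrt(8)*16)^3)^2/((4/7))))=42311/188506114621440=0.00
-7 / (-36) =7 / 36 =0.19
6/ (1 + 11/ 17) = 3.64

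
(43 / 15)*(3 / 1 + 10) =559 / 15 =37.27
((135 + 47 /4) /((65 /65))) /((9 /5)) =2935 /36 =81.53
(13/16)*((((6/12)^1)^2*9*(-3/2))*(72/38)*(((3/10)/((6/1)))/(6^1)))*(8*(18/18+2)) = -3159/3040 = -1.04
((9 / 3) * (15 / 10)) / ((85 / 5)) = 9 / 34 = 0.26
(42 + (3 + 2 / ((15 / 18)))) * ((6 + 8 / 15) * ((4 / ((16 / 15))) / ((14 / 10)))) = 829.50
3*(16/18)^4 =1.87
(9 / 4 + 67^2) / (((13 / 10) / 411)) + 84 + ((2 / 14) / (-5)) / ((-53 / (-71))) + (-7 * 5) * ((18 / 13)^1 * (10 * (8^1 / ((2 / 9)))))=1402563.77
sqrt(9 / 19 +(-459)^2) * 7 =42 * sqrt(2112667) / 19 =3213.00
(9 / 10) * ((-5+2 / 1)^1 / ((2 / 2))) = -27 / 10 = -2.70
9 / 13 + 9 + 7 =217 / 13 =16.69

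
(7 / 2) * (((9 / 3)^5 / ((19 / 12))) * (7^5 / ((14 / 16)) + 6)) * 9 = 1764882756 / 19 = 92888566.11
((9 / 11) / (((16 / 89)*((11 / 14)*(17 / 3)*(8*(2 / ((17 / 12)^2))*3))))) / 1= 10591 / 247808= 0.04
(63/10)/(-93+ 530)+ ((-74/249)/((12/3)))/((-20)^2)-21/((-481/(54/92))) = 0.04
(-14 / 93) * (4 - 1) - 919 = -28503 / 31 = -919.45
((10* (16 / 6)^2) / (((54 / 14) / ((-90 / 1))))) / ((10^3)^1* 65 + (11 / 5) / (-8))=-256000 / 10028529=-0.03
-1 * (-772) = 772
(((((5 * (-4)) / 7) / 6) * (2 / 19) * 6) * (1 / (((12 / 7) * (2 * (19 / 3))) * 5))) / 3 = -1 / 1083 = -0.00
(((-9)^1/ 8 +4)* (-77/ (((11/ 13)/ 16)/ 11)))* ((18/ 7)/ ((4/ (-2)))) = 59202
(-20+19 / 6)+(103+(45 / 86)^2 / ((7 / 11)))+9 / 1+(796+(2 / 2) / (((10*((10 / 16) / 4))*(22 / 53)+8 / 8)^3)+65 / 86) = 15782348715140209 / 17681799829428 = 892.58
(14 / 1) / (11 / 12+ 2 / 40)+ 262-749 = -13703 / 29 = -472.52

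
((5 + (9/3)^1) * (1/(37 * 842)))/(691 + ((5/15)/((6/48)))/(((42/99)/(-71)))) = 28/26683401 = 0.00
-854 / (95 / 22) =-18788 / 95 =-197.77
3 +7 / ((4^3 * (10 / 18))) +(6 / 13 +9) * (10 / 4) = 111699 / 4160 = 26.85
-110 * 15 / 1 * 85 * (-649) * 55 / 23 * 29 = 145180488750 / 23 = 6312195163.04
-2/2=-1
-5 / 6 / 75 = -1 / 90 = -0.01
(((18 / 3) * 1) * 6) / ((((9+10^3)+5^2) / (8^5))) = 1140.86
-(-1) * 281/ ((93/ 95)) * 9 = 80085/ 31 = 2583.39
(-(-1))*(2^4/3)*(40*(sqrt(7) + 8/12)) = 706.65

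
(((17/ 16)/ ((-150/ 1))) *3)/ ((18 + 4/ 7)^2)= -833/ 13520000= -0.00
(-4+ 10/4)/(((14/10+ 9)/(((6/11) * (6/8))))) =-135/2288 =-0.06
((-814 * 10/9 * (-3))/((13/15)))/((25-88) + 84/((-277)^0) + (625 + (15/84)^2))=31908800/6584357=4.85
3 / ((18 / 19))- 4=-5 / 6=-0.83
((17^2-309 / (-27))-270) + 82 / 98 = 13795 / 441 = 31.28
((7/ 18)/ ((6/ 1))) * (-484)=-847/ 27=-31.37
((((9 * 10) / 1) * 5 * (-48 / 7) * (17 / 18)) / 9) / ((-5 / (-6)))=-2720 / 7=-388.57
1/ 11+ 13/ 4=147/ 44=3.34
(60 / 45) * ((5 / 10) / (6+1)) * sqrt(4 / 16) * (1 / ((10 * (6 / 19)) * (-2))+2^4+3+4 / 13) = 0.91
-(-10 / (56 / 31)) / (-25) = -31 / 140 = -0.22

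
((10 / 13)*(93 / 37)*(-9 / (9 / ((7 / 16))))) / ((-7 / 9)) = 4185 / 3848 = 1.09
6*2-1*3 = 9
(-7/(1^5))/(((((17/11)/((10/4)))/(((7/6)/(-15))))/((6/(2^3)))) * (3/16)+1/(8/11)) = 4312/377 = 11.44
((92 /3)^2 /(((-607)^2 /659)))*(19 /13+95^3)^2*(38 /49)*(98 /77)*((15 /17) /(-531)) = -29257146978194954763520 /14427032152533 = -2027939403.54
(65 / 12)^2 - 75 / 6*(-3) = 9625 / 144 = 66.84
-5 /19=-0.26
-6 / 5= -1.20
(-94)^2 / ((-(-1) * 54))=4418 / 27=163.63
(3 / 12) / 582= 1 / 2328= 0.00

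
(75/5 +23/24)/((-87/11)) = -4213/2088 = -2.02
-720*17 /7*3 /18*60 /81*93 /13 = -421600 /273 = -1544.32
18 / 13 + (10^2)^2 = 130018 / 13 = 10001.38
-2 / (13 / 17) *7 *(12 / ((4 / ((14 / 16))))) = -2499 / 52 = -48.06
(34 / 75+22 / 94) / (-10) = -2423 / 35250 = -0.07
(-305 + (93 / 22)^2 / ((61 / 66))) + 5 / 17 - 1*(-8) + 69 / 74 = -116673515 / 422059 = -276.44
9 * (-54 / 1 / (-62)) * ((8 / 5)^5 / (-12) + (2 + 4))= 3892698 / 96875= 40.18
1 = 1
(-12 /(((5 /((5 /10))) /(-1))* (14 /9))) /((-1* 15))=-9 /175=-0.05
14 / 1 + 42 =56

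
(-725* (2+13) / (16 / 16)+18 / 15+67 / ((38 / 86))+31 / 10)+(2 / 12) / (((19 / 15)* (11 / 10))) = -22402603 / 2090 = -10718.95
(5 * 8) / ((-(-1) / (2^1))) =80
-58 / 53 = -1.09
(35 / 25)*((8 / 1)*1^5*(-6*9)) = -3024 / 5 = -604.80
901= 901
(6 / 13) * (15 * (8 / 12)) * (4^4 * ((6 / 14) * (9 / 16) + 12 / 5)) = 283968 / 91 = 3120.53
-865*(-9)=7785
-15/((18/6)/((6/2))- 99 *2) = 15/197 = 0.08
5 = 5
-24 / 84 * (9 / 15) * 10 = -12 / 7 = -1.71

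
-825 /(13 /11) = -698.08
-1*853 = -853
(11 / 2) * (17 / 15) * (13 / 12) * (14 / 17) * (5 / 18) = 1001 / 648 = 1.54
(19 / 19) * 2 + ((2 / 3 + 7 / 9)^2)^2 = 41683 / 6561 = 6.35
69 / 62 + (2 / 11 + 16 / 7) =17093 / 4774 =3.58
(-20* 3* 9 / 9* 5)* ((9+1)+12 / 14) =-22800 / 7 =-3257.14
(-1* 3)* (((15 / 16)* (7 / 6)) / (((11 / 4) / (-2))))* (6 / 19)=315 / 418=0.75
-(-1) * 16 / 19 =16 / 19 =0.84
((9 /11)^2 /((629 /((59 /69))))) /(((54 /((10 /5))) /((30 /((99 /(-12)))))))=-2360 /19255577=-0.00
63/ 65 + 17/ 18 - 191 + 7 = -213041/ 1170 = -182.09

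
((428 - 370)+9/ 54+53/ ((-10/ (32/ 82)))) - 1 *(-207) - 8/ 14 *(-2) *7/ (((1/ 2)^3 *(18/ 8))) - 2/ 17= 18281101/ 62730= 291.43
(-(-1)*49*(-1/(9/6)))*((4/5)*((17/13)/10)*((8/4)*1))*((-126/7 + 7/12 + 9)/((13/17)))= 2860522/38025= 75.23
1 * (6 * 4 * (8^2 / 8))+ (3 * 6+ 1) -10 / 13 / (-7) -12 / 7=19055 / 91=209.40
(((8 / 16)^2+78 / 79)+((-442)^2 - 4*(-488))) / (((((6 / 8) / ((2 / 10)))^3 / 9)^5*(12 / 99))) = 46028273104191488 / 195281982421875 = 235.70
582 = 582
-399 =-399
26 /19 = 1.37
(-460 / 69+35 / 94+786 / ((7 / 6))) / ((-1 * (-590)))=1317487 / 1164660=1.13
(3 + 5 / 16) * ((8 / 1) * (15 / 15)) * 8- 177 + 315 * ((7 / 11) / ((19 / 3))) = 13930 / 209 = 66.65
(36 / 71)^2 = 0.26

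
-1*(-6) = 6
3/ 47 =0.06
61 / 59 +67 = 4014 / 59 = 68.03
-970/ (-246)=485/ 123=3.94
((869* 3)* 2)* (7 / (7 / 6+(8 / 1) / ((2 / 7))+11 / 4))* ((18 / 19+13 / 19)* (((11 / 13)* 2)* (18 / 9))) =597399264 / 94601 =6314.94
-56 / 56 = -1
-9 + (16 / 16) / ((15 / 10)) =-25 / 3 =-8.33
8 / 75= 0.11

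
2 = 2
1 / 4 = 0.25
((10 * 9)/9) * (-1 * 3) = -30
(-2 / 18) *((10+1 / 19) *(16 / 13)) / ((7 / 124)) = -378944 / 15561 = -24.35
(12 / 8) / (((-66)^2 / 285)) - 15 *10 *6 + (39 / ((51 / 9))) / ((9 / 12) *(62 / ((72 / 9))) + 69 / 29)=-18745213667 / 20849752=-899.06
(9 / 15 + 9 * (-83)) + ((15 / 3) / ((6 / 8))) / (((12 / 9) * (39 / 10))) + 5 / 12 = -580867 / 780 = -744.70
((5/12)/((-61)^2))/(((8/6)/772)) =965/14884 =0.06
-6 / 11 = -0.55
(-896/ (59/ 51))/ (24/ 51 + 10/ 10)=-526.67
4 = 4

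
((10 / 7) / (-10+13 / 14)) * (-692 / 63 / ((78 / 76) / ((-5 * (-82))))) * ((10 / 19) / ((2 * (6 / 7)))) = 28372000 / 133731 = 212.16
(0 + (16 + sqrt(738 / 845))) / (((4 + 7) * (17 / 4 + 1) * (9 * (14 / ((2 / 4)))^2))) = sqrt(410) / 8828820 + 4 / 101871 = 0.00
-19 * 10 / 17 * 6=-1140 / 17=-67.06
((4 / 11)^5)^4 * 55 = 5497558138880 / 61159090448414546291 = 0.00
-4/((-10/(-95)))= -38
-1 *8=-8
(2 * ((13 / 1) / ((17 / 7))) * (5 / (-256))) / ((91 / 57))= -285 / 2176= -0.13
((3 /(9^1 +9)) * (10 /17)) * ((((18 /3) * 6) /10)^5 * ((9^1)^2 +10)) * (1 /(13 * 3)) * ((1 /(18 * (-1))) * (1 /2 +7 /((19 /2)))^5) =-1170347570721 /52617103750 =-22.24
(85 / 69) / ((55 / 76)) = 1292 / 759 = 1.70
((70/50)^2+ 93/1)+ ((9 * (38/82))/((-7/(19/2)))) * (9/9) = 89.30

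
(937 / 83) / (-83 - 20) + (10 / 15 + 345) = 8862502 / 25647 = 345.56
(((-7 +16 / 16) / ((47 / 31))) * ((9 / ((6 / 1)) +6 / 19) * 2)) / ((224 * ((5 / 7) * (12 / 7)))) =-14973 / 285760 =-0.05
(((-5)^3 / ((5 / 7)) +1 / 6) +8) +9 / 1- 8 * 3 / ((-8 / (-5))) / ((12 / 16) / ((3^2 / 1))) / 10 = -1055 / 6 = -175.83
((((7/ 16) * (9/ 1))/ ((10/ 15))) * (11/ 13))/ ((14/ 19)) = 5643/ 832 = 6.78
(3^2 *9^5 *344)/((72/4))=10156428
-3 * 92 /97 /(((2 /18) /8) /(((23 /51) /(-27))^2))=-389344 /6812019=-0.06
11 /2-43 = -75 /2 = -37.50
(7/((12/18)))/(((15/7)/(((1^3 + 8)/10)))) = 441/100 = 4.41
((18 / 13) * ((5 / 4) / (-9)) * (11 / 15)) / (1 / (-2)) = 11 / 39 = 0.28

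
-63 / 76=-0.83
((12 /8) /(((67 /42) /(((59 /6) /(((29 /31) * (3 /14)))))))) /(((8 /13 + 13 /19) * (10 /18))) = 66409161 /1039505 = 63.89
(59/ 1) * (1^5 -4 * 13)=-3009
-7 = -7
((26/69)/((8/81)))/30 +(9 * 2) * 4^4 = 4239477/920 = 4608.13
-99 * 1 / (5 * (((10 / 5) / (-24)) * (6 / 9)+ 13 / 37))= -65934 / 985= -66.94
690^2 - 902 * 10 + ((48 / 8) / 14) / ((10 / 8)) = 16347812 / 35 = 467080.34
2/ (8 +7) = 0.13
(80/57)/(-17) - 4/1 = -3956/969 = -4.08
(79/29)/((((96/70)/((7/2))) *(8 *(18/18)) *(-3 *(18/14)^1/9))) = -2.03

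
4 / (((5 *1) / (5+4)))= 36 / 5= 7.20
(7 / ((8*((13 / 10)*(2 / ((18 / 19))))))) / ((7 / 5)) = 225 / 988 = 0.23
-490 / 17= -28.82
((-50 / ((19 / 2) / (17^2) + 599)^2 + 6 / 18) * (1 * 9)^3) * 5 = 145596751739415 / 119882830081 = 1214.49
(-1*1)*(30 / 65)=-6 / 13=-0.46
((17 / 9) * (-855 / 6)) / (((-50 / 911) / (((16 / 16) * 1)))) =294253 / 60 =4904.22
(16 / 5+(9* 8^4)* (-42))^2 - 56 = 59929645546376 / 25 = 2397185821855.04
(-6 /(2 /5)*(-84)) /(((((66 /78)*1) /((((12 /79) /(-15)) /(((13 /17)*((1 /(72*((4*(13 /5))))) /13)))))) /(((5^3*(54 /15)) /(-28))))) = 2680853760 /869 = 3084987.07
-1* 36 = -36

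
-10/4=-5/2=-2.50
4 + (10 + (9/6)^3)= 139/8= 17.38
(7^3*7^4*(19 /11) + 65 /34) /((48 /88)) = 532009493 /204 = 2607889.67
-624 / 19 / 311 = -624 / 5909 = -0.11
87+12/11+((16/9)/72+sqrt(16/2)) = 2 * sqrt(2)+78511/891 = 90.94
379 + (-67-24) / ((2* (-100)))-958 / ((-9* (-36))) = 6099271 / 16200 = 376.50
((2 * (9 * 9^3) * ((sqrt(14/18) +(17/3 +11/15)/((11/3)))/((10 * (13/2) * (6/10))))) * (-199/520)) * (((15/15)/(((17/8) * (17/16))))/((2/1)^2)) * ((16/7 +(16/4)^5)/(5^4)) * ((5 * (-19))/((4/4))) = 158412889728 * sqrt(7)/213679375 +45622912241664/11752365625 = 5843.47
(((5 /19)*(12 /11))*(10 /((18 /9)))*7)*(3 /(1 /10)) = 63000 /209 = 301.44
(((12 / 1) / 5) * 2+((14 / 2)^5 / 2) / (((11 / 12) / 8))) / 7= 4033944 / 385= 10477.78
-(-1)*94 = 94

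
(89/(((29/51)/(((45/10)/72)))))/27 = 1513/4176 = 0.36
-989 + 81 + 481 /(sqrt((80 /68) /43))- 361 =-1269 + 481 * sqrt(3655) /10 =1638.96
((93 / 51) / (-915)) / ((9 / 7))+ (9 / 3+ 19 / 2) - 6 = 1819501 / 279990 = 6.50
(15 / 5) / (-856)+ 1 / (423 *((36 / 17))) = -7783 / 3258792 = -0.00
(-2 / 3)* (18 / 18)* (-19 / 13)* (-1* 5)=-190 / 39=-4.87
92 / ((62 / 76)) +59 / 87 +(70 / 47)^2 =689127329 / 5957673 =115.67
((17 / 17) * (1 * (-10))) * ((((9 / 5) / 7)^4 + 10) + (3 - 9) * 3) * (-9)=-215971902 / 300125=-719.61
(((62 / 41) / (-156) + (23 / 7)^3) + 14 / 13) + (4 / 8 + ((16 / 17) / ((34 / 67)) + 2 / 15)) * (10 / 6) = 19346788612 / 475512219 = 40.69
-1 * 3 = -3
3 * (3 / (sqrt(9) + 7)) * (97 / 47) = 873 / 470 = 1.86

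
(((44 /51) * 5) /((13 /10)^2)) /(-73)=-22000 /629187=-0.03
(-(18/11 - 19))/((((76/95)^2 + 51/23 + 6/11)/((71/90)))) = 1559515/387414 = 4.03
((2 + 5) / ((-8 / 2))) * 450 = -1575 / 2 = -787.50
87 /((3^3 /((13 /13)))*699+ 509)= 87 /19382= 0.00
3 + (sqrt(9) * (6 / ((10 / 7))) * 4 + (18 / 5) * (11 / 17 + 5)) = 6267 / 85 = 73.73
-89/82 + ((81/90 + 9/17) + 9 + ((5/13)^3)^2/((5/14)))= 157332677026/16821429365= 9.35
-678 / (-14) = 339 / 7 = 48.43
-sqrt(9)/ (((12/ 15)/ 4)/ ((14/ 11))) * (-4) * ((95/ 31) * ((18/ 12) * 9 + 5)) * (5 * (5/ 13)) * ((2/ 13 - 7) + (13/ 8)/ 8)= -50996938125/ 922064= -55307.37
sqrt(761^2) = 761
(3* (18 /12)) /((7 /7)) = 9 /2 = 4.50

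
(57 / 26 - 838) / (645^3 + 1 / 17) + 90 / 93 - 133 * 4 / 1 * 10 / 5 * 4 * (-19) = 80864.97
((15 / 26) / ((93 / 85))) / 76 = 425 / 61256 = 0.01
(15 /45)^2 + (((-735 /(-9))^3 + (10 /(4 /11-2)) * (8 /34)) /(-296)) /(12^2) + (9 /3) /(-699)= -57763870769 /4558508928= -12.67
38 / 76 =1 / 2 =0.50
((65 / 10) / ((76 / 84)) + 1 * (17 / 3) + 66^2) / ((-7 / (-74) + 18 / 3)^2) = 1363658162 / 11593857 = 117.62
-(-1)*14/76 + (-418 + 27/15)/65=-76803/12350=-6.22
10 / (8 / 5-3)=-50 / 7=-7.14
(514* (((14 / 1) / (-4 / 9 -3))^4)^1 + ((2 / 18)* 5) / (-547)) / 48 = 637786220655067 / 218231706384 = 2922.52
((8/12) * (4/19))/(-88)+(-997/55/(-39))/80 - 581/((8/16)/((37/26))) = -1797144619/1086800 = -1653.61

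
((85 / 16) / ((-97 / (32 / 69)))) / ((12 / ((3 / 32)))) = -85 / 428352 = -0.00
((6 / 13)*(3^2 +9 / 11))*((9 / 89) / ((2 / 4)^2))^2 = 839808 / 1132703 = 0.74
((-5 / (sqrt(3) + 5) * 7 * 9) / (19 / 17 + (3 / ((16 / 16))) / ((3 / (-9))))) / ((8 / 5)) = 133875 / 23584-26775 * sqrt(3) / 23584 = 3.71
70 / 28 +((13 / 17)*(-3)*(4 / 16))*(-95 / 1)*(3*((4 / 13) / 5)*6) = 2137 / 34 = 62.85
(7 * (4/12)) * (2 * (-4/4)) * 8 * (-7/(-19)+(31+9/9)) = -22960/19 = -1208.42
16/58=8/29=0.28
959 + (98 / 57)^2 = 961.96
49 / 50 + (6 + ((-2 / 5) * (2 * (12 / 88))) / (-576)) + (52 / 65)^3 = 988969 / 132000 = 7.49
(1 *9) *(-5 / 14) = -45 / 14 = -3.21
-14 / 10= -7 / 5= -1.40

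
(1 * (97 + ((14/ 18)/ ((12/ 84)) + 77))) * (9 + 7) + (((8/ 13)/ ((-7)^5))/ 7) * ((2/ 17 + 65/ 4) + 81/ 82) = 27545893628794/ 9594158301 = 2871.11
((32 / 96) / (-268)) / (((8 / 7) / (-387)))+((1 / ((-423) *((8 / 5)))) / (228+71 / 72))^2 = 542209025029463 / 1287371151216224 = 0.42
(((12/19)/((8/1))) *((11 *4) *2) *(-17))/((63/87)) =-21692/133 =-163.10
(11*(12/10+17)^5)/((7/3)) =29418658269/3125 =9413970.65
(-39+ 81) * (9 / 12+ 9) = 409.50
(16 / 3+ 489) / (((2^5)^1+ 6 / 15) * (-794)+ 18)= -7415 / 385614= -0.02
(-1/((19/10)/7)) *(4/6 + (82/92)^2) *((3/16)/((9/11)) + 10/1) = -159390875/2894688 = -55.06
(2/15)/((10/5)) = 1/15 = 0.07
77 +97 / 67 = 5256 / 67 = 78.45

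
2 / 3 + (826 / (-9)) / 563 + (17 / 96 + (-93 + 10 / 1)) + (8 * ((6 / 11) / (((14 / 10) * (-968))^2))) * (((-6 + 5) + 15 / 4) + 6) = -82.32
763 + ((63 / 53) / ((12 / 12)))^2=2147236 / 2809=764.41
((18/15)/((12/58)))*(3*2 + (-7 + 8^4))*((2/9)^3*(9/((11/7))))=147784/99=1492.77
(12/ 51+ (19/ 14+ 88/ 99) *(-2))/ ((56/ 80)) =-45590/ 7497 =-6.08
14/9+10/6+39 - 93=-50.78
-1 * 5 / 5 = -1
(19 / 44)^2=361 / 1936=0.19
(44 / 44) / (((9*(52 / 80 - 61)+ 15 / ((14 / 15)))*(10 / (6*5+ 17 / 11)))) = -4858 / 811701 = -0.01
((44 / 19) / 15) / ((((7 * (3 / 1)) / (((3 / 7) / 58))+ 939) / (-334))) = -14696 / 1077585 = -0.01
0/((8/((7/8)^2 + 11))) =0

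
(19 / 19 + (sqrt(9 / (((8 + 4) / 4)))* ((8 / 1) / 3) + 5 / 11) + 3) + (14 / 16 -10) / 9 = 2725 / 792 + 8* sqrt(3) / 3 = 8.06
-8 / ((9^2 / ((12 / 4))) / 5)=-40 / 27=-1.48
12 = 12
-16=-16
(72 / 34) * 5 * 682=122760 / 17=7221.18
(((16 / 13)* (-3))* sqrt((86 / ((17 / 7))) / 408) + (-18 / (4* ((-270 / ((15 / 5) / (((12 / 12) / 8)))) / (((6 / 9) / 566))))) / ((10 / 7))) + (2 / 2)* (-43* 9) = -8214068 / 21225-8* sqrt(903) / 221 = -388.09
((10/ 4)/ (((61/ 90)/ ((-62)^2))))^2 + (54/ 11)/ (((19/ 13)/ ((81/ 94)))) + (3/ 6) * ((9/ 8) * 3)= 117569840987235357/ 584822128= 201035212.86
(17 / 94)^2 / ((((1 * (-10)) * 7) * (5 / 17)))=-4913 / 3092600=-0.00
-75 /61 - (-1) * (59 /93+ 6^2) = 200852 /5673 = 35.40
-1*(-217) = 217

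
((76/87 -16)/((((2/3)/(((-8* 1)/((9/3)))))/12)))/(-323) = -21056/9367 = -2.25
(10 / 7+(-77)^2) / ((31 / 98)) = 581182 / 31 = 18747.81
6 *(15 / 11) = 90 / 11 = 8.18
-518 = -518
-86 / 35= -2.46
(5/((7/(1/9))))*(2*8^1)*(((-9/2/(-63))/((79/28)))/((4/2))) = 80/4977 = 0.02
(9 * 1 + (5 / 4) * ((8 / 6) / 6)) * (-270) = -2505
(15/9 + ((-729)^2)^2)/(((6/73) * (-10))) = -15463017122426/45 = -343622602720.58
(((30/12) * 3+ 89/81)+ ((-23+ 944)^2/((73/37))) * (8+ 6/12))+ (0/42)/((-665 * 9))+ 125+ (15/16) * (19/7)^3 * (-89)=118537723666667/32450544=3652873.24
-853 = -853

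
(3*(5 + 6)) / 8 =33 / 8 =4.12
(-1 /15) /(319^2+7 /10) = -2 /3052851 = -0.00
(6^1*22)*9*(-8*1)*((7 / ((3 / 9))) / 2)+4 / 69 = -6885644 / 69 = -99791.94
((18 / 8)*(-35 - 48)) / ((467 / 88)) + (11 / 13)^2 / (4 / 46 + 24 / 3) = -515286695 / 14679678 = -35.10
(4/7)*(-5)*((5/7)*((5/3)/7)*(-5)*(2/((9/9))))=5000/1029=4.86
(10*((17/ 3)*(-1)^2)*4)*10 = 6800/ 3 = 2266.67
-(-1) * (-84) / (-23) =84 / 23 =3.65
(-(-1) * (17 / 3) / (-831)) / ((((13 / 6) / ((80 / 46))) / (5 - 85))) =108800 / 248469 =0.44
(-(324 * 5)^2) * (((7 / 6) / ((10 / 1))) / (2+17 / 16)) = -699840 / 7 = -99977.14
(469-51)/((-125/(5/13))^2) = 418/105625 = 0.00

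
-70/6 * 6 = -70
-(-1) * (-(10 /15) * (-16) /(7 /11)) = 16.76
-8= -8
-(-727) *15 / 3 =3635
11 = 11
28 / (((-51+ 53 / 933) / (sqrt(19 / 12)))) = -311 * sqrt(57) / 3395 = -0.69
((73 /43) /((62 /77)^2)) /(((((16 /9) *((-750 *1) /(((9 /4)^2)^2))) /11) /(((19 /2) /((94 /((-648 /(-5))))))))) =-144220470459219 /19887933440000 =-7.25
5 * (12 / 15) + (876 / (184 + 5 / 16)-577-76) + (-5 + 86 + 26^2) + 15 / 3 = 115751 / 983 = 117.75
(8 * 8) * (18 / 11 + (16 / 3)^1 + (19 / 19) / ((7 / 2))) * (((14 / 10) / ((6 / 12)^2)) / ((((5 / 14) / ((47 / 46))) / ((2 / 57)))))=282318848 / 1081575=261.03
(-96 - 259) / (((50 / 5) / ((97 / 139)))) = -6887 / 278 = -24.77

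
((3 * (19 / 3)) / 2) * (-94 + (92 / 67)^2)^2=1624347088038 / 20151121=80608.27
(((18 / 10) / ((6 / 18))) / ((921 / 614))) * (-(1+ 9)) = -36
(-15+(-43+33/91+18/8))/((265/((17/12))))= -0.30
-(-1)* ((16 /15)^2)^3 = 16777216 /11390625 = 1.47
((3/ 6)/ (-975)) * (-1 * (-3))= -1/ 650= -0.00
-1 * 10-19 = -29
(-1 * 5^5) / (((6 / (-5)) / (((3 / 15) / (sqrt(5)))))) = 625 * sqrt(5) / 6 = 232.92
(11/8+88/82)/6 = 803/1968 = 0.41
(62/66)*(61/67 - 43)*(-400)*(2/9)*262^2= 1600228928000/6633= 241252665.16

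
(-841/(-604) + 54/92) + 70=71.98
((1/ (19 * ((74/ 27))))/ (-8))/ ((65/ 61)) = -1647/ 731120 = -0.00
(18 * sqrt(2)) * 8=144 * sqrt(2)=203.65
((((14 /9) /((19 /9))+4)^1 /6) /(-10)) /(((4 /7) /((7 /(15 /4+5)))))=-0.11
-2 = -2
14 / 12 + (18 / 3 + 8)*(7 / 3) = 203 / 6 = 33.83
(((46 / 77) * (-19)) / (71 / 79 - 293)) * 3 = 34523 / 296142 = 0.12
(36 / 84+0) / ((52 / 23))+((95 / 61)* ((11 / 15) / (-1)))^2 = 18210625 / 12189996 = 1.49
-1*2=-2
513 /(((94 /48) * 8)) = 1539 /47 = 32.74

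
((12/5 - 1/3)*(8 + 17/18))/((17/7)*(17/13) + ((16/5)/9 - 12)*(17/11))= -4995991/4005438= -1.25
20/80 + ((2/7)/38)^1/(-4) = 33/133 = 0.25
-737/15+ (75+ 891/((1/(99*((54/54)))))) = 1323523/15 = 88234.87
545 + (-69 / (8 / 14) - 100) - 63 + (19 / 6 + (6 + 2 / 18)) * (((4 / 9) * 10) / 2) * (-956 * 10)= -63776155 / 324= -196839.98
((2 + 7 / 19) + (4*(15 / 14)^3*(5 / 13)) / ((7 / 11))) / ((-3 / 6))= -6336045 / 593047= -10.68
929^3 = 801765089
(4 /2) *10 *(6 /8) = 15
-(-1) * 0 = 0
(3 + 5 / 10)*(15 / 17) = 105 / 34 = 3.09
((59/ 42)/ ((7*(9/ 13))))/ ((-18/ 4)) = -767/ 11907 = -0.06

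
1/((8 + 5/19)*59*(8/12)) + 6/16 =28017/74104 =0.38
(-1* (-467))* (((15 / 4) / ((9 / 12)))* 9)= 21015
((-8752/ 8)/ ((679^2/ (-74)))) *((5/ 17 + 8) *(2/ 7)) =22829592/ 54863879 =0.42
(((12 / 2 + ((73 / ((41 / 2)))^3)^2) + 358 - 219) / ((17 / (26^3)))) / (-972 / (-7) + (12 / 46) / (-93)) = 455019884237044736428 / 27981377301103567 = 16261.53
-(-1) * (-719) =-719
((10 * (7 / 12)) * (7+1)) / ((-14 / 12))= -40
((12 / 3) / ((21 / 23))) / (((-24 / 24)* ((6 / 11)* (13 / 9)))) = -506 / 91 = -5.56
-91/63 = -13/9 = -1.44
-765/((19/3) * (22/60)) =-68850/209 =-329.43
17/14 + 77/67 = 2217/938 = 2.36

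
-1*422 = -422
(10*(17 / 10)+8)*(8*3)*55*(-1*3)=-99000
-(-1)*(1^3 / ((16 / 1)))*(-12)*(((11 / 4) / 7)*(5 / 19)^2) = -825 / 40432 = -0.02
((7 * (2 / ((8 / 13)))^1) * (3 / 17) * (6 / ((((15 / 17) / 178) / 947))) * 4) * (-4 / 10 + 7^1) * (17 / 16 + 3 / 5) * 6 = 302962913253 / 250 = 1211851653.01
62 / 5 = 12.40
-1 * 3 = -3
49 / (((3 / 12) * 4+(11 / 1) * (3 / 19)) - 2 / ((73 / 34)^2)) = 4961299 / 233180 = 21.28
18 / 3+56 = 62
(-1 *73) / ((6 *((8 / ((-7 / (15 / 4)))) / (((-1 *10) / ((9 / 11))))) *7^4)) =-803 / 55566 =-0.01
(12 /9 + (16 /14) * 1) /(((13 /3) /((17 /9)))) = 68 /63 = 1.08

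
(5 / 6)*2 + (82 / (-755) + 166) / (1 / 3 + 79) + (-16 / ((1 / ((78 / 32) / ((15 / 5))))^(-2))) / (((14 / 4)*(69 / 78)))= -46860923 / 11512995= -4.07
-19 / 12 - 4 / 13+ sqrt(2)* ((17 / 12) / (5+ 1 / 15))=-1.50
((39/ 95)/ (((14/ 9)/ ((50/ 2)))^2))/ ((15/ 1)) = 26325/ 3724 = 7.07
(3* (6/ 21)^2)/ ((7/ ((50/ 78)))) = 100/ 4459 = 0.02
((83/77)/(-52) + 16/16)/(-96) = -1307/128128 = -0.01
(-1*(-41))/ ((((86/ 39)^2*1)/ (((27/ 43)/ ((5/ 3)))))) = 5051241/ 1590140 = 3.18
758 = 758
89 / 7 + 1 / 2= 185 / 14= 13.21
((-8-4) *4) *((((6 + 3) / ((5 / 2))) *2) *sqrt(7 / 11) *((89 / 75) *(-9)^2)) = -26499.65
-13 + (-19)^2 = 348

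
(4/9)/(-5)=-4/45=-0.09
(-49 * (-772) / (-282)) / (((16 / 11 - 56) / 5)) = 104027 / 8460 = 12.30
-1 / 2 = -0.50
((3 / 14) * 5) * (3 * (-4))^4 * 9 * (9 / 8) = 1574640 / 7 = 224948.57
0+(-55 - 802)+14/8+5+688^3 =1302639287/4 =325659821.75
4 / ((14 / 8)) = 16 / 7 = 2.29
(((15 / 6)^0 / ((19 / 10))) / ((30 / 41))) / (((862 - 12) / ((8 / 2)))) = 82 / 24225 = 0.00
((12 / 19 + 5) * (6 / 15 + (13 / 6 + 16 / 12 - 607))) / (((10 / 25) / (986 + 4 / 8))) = -1273210441 / 152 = -8376384.48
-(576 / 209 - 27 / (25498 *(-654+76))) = -40617243 / 14737844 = -2.76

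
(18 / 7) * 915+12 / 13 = 214194 / 91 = 2353.78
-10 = -10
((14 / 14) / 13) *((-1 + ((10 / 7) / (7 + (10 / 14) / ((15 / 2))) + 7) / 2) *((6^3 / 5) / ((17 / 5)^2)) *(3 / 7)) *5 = 6277500 / 3918551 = 1.60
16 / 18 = 8 / 9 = 0.89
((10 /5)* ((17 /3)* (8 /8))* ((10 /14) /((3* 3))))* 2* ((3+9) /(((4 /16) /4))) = 21760 /63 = 345.40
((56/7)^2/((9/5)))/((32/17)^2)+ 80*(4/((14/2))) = 56195/1008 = 55.75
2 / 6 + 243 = 730 / 3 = 243.33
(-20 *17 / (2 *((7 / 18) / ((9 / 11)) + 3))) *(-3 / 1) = 82620 / 563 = 146.75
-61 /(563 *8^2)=-61 /36032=-0.00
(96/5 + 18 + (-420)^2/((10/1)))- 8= 88346/5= 17669.20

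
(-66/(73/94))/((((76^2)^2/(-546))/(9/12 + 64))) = 109666557/1217719424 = 0.09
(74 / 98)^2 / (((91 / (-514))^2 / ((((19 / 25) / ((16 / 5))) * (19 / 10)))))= 32642010241 / 3976536200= 8.21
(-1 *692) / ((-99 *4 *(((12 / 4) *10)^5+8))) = 173 / 2405700792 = 0.00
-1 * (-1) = 1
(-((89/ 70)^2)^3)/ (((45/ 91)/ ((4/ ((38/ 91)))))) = -83989838172409/ 1026427500000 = -81.83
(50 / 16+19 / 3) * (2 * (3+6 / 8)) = 1135 / 16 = 70.94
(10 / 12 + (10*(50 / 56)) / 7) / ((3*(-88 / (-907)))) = 140585 / 19404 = 7.25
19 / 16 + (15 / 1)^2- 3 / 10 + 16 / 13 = 236203 / 1040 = 227.12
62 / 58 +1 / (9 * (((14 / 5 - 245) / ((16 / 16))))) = 337724 / 316071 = 1.07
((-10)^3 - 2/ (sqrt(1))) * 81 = -81162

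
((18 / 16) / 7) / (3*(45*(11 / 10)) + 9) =1 / 980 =0.00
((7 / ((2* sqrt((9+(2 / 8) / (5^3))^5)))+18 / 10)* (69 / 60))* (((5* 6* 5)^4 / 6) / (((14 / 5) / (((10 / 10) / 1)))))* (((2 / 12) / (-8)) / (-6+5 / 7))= 247822.41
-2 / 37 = -0.05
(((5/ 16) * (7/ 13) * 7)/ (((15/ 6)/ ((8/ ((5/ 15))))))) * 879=129213/ 13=9939.46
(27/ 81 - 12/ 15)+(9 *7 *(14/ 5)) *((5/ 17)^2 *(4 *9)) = 548.88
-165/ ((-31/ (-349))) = -57585/ 31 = -1857.58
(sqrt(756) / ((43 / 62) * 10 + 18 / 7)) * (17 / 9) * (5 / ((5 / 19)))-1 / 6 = -1 / 6 + 140182 * sqrt(21) / 6189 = 103.63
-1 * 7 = -7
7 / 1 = 7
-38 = -38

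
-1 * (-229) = 229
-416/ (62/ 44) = -9152/ 31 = -295.23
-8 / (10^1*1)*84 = -336 / 5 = -67.20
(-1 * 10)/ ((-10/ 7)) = 7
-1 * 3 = -3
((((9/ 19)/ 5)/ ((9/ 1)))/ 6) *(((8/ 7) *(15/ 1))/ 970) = 2/ 64505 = 0.00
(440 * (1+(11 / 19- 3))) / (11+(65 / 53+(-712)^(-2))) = -5803494912 / 113481737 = -51.14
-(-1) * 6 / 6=1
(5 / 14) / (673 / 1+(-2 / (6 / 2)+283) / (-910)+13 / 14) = 975 / 1838978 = 0.00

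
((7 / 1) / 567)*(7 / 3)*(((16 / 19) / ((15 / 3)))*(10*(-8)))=-0.39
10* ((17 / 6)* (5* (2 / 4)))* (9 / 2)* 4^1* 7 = 8925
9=9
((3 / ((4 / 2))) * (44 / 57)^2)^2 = 937024 / 1172889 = 0.80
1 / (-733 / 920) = -920 / 733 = -1.26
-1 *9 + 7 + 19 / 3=13 / 3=4.33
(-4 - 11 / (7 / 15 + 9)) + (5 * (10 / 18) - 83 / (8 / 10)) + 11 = -243163 / 2556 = -95.13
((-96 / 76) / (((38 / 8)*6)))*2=-32 / 361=-0.09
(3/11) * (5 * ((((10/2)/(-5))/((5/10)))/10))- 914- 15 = -10222/11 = -929.27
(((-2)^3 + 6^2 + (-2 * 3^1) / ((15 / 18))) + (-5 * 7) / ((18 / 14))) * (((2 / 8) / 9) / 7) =-289 / 11340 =-0.03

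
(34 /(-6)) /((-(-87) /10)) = -170 /261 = -0.65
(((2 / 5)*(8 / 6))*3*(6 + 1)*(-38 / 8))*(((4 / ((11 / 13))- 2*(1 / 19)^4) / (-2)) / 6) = 1581223 / 75449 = 20.96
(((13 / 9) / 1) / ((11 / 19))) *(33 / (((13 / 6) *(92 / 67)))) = 1273 / 46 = 27.67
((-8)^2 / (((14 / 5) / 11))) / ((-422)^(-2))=313427840 / 7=44775405.71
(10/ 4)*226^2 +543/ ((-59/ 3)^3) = 127689.93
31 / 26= 1.19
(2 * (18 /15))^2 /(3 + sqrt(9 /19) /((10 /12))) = 912 /439 - 288 * sqrt(19) /2195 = 1.51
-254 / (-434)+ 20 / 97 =16659 / 21049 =0.79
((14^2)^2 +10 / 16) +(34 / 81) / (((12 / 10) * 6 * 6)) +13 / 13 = 672154937 / 17496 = 38417.63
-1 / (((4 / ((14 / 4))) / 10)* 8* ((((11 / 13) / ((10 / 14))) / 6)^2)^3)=-549803712656250 / 29774625727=-18465.51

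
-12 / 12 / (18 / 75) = -25 / 6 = -4.17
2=2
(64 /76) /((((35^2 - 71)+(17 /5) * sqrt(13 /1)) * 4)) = 115400 /632493717 - 340 * sqrt(13) /632493717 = 0.00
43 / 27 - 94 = -2495 / 27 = -92.41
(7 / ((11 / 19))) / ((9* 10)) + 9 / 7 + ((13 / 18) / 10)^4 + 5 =518945223197 / 80831520000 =6.42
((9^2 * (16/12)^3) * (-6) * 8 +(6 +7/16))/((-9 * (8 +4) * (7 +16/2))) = 147353/25920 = 5.68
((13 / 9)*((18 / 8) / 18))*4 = 13 / 18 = 0.72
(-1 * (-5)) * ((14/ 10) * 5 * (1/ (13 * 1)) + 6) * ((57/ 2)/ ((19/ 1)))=1275/ 26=49.04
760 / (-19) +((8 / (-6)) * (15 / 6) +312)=806 / 3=268.67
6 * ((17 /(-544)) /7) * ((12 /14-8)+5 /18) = 865 /4704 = 0.18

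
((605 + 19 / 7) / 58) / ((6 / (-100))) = -35450 / 203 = -174.63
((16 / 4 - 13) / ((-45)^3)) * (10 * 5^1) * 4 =8 / 405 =0.02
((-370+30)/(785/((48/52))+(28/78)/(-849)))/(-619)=45030960/69719535451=0.00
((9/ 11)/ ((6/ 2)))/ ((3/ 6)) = 6/ 11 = 0.55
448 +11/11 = 449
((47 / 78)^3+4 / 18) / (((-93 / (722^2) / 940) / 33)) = -141003729050030 / 1838889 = -76678760.41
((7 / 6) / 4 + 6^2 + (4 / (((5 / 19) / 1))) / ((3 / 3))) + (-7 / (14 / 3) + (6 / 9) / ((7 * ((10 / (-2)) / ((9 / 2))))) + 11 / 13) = 554213 / 10920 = 50.75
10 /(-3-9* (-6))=10 /51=0.20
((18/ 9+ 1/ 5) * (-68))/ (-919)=748/ 4595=0.16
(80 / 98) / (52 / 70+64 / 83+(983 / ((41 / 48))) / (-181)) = -61594300 / 365511867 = -0.17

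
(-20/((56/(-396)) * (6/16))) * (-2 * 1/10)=-528/7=-75.43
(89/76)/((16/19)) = 89/64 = 1.39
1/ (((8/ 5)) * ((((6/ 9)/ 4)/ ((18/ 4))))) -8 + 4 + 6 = 151/ 8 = 18.88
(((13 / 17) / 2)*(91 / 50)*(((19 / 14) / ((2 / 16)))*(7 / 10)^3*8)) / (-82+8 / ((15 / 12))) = -157339 / 573750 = -0.27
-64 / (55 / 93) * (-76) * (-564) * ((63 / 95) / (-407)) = 845945856 / 111925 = 7558.15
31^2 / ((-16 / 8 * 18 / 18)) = -961 / 2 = -480.50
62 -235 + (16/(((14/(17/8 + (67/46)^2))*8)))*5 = -5035097/29624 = -169.97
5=5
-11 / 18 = -0.61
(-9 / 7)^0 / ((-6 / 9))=-3 / 2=-1.50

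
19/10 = 1.90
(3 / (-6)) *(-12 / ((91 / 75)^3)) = 2531250 / 753571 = 3.36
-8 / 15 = -0.53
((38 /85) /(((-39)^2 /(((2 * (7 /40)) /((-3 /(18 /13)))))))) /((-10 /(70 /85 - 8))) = -8113 /238099875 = -0.00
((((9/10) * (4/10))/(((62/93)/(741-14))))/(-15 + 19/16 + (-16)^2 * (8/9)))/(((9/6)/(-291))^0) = 1.84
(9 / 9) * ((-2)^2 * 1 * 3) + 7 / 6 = 79 / 6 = 13.17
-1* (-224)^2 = -50176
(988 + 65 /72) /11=71201 /792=89.90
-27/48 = -9/16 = -0.56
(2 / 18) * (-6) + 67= 199 / 3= 66.33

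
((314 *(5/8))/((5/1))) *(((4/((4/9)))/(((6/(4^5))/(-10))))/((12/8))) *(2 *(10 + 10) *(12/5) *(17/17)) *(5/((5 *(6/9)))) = -57876480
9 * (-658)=-5922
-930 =-930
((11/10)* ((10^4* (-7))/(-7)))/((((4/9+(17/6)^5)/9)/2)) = 1539648000/1423313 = 1081.74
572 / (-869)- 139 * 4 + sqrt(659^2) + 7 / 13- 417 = -322601 / 1027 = -314.12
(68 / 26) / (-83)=-34 / 1079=-0.03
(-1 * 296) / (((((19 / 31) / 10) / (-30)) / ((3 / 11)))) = 8258400 / 209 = 39513.88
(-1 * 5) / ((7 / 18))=-90 / 7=-12.86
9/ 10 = 0.90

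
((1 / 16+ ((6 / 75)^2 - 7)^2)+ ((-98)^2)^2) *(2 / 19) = 576480406080881 / 59375000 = 9709143.68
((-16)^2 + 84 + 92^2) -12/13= 114440/13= 8803.08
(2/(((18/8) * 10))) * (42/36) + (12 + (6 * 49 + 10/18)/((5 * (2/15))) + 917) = 370153/270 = 1370.94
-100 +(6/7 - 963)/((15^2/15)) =-1149/7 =-164.14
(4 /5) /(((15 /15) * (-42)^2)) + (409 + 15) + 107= 531.00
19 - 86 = -67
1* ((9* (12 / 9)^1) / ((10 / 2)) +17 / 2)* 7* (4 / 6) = 763 / 15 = 50.87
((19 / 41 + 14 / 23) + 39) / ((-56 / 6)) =-28341 / 6601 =-4.29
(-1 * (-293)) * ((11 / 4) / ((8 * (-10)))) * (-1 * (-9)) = -29007 / 320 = -90.65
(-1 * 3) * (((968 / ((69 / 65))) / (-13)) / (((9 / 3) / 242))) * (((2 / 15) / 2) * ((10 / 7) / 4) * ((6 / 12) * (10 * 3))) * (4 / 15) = 2342560 / 1449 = 1616.67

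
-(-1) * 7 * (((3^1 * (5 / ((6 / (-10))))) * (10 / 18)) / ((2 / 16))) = -7000 / 9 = -777.78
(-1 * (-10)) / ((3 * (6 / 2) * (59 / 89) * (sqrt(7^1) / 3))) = 890 * sqrt(7) / 1239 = 1.90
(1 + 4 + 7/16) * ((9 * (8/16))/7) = 783/224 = 3.50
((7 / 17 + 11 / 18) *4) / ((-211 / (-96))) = 20032 / 10761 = 1.86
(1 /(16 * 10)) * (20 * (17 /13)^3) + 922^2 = 14941081297 /17576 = 850084.28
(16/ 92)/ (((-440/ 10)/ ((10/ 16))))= -5/ 2024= -0.00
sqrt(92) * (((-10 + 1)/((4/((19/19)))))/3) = -3 * sqrt(23)/2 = -7.19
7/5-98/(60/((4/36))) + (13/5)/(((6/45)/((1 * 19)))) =371.72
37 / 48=0.77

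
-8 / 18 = -4 / 9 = -0.44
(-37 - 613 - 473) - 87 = -1210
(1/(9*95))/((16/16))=1/855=0.00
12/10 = 6/5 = 1.20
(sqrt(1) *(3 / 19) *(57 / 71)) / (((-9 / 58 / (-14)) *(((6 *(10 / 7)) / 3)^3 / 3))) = 208887 / 142000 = 1.47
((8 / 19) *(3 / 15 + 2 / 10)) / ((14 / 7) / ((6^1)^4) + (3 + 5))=10368 / 492575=0.02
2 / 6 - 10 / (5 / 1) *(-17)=103 / 3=34.33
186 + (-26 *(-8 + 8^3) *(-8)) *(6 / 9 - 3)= -244422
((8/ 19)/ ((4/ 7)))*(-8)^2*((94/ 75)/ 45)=84224/ 64125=1.31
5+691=696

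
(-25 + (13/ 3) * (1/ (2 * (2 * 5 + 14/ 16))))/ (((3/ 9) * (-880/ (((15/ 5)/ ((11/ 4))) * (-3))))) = -19419/ 70180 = -0.28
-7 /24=-0.29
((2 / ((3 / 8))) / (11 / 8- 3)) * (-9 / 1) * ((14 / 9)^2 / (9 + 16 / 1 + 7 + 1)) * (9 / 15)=25088 / 19305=1.30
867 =867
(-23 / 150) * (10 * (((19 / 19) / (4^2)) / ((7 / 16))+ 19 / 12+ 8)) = -14.91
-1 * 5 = -5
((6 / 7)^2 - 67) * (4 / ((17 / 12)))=-9168 / 49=-187.10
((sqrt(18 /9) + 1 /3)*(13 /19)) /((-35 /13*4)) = -169*sqrt(2) /2660 - 169 /7980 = -0.11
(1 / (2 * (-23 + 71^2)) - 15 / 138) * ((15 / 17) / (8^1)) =-376005 / 31392608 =-0.01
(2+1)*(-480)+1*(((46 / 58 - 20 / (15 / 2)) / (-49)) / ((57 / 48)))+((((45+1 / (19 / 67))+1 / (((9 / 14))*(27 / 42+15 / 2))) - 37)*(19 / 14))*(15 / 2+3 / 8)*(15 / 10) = -3245385337 / 2591904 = -1252.12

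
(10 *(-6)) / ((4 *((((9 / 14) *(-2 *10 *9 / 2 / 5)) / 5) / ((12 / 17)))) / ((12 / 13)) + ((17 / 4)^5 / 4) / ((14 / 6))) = -2867200 / 6420373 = -0.45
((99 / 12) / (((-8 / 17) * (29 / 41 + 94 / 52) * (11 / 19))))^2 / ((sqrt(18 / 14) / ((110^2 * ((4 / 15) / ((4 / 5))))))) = 89657131875025 * sqrt(7) / 460016704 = 515656.22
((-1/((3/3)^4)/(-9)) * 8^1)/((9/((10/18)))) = 40/729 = 0.05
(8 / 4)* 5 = 10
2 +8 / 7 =22 / 7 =3.14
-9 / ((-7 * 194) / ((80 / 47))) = 360 / 31913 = 0.01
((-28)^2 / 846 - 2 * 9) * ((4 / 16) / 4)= -3611 / 3384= -1.07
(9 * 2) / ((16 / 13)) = 117 / 8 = 14.62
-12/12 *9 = -9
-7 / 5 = -1.40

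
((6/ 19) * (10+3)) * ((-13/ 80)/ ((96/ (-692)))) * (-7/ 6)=-204659/ 36480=-5.61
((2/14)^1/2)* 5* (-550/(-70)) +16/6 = 1609/294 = 5.47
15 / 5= 3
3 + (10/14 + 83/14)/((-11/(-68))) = 3393/77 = 44.06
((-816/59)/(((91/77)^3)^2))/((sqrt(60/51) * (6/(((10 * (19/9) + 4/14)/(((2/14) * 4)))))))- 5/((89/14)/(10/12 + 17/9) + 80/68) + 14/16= -40597091876 * sqrt(85)/12815177895- 89901/163816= -29.76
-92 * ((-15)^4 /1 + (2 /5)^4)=-2910938972 /625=-4657502.36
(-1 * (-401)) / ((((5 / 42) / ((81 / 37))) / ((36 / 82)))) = 24555636 / 7585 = 3237.39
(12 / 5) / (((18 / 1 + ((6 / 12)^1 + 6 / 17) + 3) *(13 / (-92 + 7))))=-6936 / 9659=-0.72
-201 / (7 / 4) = -804 / 7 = -114.86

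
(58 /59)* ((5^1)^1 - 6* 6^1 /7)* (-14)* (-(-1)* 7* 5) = 68.81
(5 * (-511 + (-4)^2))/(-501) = 825/167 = 4.94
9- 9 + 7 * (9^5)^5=5025285913842968121391743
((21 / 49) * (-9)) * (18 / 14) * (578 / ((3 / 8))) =-374544 / 49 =-7643.76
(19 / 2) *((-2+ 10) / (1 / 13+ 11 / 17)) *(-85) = -71383 / 8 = -8922.88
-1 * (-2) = 2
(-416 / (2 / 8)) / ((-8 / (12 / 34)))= 1248 / 17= 73.41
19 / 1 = 19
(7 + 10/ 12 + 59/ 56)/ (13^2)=1493/ 28392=0.05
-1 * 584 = -584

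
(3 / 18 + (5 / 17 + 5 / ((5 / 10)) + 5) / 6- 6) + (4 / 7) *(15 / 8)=-790 / 357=-2.21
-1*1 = -1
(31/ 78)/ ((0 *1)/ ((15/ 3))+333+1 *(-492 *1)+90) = -31/ 5382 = -0.01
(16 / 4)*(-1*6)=-24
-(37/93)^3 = -50653/804357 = -0.06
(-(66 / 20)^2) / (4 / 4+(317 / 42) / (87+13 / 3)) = -1044351 / 103825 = -10.06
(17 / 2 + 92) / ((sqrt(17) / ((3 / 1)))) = 603 * sqrt(17) / 34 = 73.12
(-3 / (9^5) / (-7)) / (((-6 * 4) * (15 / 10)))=-1 / 4960116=-0.00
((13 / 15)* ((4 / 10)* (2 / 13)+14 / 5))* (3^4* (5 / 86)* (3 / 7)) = 7533 / 1505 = 5.01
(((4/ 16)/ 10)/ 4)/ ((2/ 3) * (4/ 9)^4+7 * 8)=19683/ 176441600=0.00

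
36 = 36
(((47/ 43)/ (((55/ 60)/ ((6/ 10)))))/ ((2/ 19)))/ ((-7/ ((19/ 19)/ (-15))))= 5358/ 82775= 0.06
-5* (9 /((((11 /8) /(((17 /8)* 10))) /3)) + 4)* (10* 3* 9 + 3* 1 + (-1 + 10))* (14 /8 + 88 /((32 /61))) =-100682075.45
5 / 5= 1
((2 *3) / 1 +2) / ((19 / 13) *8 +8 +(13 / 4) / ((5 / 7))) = 2080 / 6303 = 0.33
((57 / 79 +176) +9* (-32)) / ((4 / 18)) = -79119 / 158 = -500.75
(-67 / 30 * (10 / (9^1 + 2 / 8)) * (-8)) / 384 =67 / 1332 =0.05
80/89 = 0.90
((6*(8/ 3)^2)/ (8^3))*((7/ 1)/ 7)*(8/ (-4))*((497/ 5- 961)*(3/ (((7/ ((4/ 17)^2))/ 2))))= 68928/ 10115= 6.81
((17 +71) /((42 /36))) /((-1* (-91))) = 528 /637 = 0.83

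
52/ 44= 1.18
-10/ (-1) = 10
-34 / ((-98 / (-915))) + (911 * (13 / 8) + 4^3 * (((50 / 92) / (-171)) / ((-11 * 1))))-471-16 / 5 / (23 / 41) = 58190064113 / 84795480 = 686.24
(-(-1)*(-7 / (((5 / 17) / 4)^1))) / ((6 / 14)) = -3332 / 15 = -222.13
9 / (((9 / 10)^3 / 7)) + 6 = 7486 / 81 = 92.42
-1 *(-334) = 334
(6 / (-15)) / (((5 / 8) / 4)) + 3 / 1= 11 / 25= 0.44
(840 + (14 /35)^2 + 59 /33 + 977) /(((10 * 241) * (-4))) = -187579 /994125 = -0.19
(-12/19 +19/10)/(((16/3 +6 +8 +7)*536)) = 723/8045360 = 0.00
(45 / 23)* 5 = 225 / 23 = 9.78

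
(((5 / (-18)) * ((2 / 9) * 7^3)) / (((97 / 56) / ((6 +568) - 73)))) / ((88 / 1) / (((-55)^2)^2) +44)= -3335544231250 / 23965492113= -139.18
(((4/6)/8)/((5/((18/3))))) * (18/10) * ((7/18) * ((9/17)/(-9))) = -7/1700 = -0.00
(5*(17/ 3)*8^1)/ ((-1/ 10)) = -2266.67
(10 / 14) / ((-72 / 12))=-5 / 42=-0.12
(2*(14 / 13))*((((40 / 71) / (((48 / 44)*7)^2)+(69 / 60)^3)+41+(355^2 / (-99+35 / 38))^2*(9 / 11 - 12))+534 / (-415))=-58647535151156900473254151 / 1474897397119146000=-39763806.80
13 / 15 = 0.87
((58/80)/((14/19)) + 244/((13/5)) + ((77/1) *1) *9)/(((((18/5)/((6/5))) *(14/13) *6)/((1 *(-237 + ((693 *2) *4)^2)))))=19586846694633/15680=1249161141.24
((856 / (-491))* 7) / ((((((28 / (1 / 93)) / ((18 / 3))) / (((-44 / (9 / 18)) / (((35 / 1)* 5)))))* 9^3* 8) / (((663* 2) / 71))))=2080936 / 45956384775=0.00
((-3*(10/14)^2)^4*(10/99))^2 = 1235961914062500/4021184598921721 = 0.31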